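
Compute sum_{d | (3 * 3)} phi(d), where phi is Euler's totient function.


First, 3 * 3 = 9. One classical identity is sum_{d | n} phi(d) = n (each k in [1, n] has a unique gcd with n, and among the k's with gcd(k, n) = n/d there are phi(d) of them). So the sum equals 9. We also verify directly:
Divisors of 9: 1, 3, 9.
phi values: 1, 2, 6.
Sum = 9.

9


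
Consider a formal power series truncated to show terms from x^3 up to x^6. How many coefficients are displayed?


From x^3 to x^6 inclusive, the count is 6 - 3 + 1 = 4.

4


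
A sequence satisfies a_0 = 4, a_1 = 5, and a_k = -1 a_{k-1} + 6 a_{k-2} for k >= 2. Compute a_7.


The characteristic equation is t^2 + 1 t - 6 = 0, with roots r_1 = 2 and r_2 = -3 (so c_1 = r_1 + r_2, c_2 = -r_1 r_2 as required).
One can use the closed form a_n = A r_1^n + B r_2^n, but direct iteration is more reliable:
a_0 = 4, a_1 = 5, a_2 = 19, a_3 = 11, a_4 = 103, a_5 = -37, a_6 = 655, a_7 = -877.
So a_7 = -877.

-877


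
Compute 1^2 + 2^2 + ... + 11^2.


This power sum has a closed form given by Faulhaber's formula
sum_{k=1}^{m} k^p = (1 / (p + 1)) * sum_{j=0}^{p} C(p + 1, j) B_j m^(p + 1 - j),
but for small m direct computation is fastest:
1 + 4 + 9 + 16 + 25 + 36 + 49 + 64 + 81 + 100 + 121 = 506.

506


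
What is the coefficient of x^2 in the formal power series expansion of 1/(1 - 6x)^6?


The general identity 1/(1 - c x)^r = sum_{k>=0} c^k C(k + r - 1, r - 1) x^k follows by substituting y = c x into 1/(1 - y)^r = sum_{k>=0} C(k + r - 1, r - 1) y^k.
For c = 6, r = 6, k = 2:
6^2 * C(7, 5) = 36 * 21 = 756.

756


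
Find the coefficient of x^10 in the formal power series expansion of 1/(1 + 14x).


Write 1/(1 + c x) = 1/(1 - (-c) x) and apply the geometric-series identity
1/(1 - y) = sum_{k>=0} y^k to get 1/(1 + c x) = sum_{k>=0} (-c)^k x^k.
So the coefficient of x^k is (-c)^k = (-1)^k * c^k.
Here c = 14 and k = 10:
(-14)^10 = 1 * 289254654976 = 289254654976

289254654976


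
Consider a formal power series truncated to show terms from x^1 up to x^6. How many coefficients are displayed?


From x^1 to x^6 inclusive, the count is 6 - 1 + 1 = 6.

6


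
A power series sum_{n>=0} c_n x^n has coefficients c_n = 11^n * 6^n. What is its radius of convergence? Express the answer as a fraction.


By the root test (Cauchy-Hadamard), the radius is R = 1 / limsup_n |c_n|^(1/n).
Here |c_n|^(1/n) = (11^n * 6^n)^(1/n) = 11 * 6 = 66 for all n.
So R = 1/66 = 1/66.

1/66


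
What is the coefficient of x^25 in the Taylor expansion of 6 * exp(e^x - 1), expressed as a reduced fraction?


exp(e^x - 1) = sum_{k>=0} Bell_k x^k / k!, where Bell_k is the k-th Bell number.
So the coefficient of x^25 is 6 * Bell_25 / 25!.
Computing: Bell_25 = 4638590332229999353 and 25! = 15511210043330985984000000, giving
6 * 4638590332229999353/15511210043330985984000000 = 356814640940769181/198861667222192128000000.

356814640940769181/198861667222192128000000


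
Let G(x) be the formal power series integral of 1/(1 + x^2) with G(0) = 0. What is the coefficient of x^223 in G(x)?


1/(1 + x^2) = sum_{j>=0} (-1)^j x^(2j). Integrating termwise with G(0) = 0:
G(x) = sum_{j>=0} (-1)^j x^(2j+1) / (2j+1) = arctan(x).
Only odd powers are nonzero. For x^223 write 223 = 2*111 + 1, giving
(-1)^111 / 223 = -1/223 = -1/223.

-1/223


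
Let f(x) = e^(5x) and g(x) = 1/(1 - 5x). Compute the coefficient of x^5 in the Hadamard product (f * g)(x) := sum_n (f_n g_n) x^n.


Expanding: f_k = 5^k/k! (from e^(5x)) and g_k = 5^k (from 1/(1 - 5x)). So the Hadamard coefficient (f * g)_k = 5^k 5^k / k! = (25)^k / k!.
For k = 5: 25^5/5! = 9765625/120 = 1953125/24.

1953125/24


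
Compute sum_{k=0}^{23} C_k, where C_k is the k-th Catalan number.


C_0 through C_23: 1, 1, 2, 5, 14, 42, 132, 429, 1430, 4862, 16796, 58786, 208012, 742900, 2674440, 9694845, 35357670, 129644790, 477638700, 1767263190, 6564120420, 24466267020, 91482563640, 343059613650
Sum = 1 + 1 + 2 + 5 + 14 + 42 + 132 + 429 + 1430 + 4862 + 16796 + 58786 + 208012 + 742900 + 2674440 + 9694845 + 35357670 + 129644790 + 477638700 + 1767263190 + 6564120420 + 24466267020 + 91482563640 + 343059613650
= 467995871777

467995871777


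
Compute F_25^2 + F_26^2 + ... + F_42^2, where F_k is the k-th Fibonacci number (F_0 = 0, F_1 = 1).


There is a standard identity sum_{k=0}^{N} F_k^2 = F_N * F_{N+1} (proved inductively from the telescoping relation F_k^2 = F_k F_{k+1} - F_{k-1} F_k). Then
sum_{k=25}^{42} F_k^2 = F_42 F_43 - F_24 F_25.
Computing: F_42 = 267914296, F_43 = 433494437, F_24 = 46368, F_25 = 75025.
Sum = 267914296 * 433494437 - 46368 * 75025 = 116139353430012152.

116139353430012152


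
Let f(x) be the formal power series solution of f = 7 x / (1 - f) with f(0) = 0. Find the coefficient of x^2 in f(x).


Apply Lagrange inversion: f = 7 x * phi(f) with phi(t) = 1/(1 - t), so
[x^n] f = 7^n * (1/n) [t^(n-1)] phi(t)^n = 7^n * (1/n) [t^(n-1)] (1 - t)^(-n) = 7^n * (1/n) C(2n - 2, n - 1) = 7^n * C_{n-1}.
For n = 2: C_1 = C(2, 1) / 2 = 2/2 = 1.
With the 7^2 = 49 factor, the coefficient is 49 * 1 = 49.

49


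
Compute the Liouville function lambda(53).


The Liouville function is lambda(k) = (-1)^Omega(k), where Omega(k) counts the prime factors of k with multiplicity.
Factoring: 53 = 53, so Omega(53) = 1.
lambda(53) = (-1)^1 = -1.

-1


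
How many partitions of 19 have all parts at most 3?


Using the generating function (1-x)^(-1)(1-x^2)^(-1)(1-x^3)^(-1),
the coefficient of x^19 counts these restricted partitions.
Result = 40

40


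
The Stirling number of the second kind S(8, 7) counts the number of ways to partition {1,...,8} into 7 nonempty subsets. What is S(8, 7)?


Using the explicit formula S(n,k) = (1/k!) sum_{j=0}^{k} (-1)^(k-j) C(k,j) j^n:
S(8, 7) = 28
Equivalently, S(n,k) is n! times the coefficient of x^n in the EGF (e^x - 1)^k / k!.

28


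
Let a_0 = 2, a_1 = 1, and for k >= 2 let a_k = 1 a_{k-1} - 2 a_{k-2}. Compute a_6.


Iterating the recurrence forward:
a_0 = 2
a_1 = 1
a_2 = 1*1 - 2*2 = -3
a_3 = 1*-3 - 2*1 = -5
a_4 = 1*-5 - 2*-3 = 1
a_5 = 1*1 - 2*-5 = 11
a_6 = 1*11 - 2*1 = 9
So a_6 = 9.

9


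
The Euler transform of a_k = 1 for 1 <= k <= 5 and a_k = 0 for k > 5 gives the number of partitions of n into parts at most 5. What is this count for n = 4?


Partitions of 4 into parts at most 5:
Using generating function (1-x)^(-1)(1-x^2)^(-1)...(1-x^5)^(-1),
the coefficient of x^4 = 5

5


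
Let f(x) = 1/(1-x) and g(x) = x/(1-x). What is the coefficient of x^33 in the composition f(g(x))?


First simplify the composition: f(g(x)) = 1/(1 - x/(1-x)) = (1-x)/((1-x) - x) = (1-x)/(1-2x).
Now extract the coefficient. Write (1-x)/(1-2x) = 1/(1-2x) - x/(1-2x).
The coefficient of x^n in 1/(1-2x) is 2^n, and in x/(1-2x) is 2^(n-1) (for n >= 1).
So the coefficient of x^33 is 2^33 - 2^32 = 8589934592 - 4294967296 = 4294967296.

4294967296


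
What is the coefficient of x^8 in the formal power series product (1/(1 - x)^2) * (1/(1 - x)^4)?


Combine the factors: (1/(1 - x)^2) * (1/(1 - x)^4) = 1/(1 - x)^6.
Then use 1/(1 - x)^r = sum_{k>=0} C(k + r - 1, r - 1) x^k with r = 6 and k = 8:
C(13, 5) = 1287.

1287


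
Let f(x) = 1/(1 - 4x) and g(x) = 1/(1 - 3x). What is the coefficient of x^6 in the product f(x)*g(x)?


The coefficient of x^n in f*g is the Cauchy product: sum_{k=0}^{n} a^k * b^(n-k).
With a=4, b=3, n=6:
sum_{k=0}^{6} 4^k * 3^(6-k)
= 14197

14197


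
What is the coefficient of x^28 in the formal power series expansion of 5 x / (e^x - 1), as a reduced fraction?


The exponential generating function for Bernoulli numbers is
x / (e^x - 1) = sum_{k>=0} B_k x^k / k!.
So the coefficient of x^28 in 5 x / (e^x - 1) is 5 B_28 / 28!.
Computing: B_28 = -23749461029/870, 28! = 304888344611713860501504000000, giving
5 * -23749461029/870 / 304888344611713860501504000000 = -3392780147/7578653137491173103894528000000.

-3392780147/7578653137491173103894528000000


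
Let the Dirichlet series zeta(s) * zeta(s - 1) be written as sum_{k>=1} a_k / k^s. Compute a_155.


Convolution gives a_k = sum_{d | k} d * 1 = sum_{d | k} d = sigma(k), the sum of positive divisors of k.
For k = 155, the divisors are 1, 5, 31, 155, so
sigma(155) = 1 + 5 + 31 + 155 = 192.

192


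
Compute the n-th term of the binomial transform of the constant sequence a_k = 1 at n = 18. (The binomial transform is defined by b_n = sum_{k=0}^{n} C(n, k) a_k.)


With a_k = 1 for all k, b_n = sum_{k=0}^{n} C(n, k) = 2^n by the binomial theorem.
For n = 18: 2^18 = 262144.

262144


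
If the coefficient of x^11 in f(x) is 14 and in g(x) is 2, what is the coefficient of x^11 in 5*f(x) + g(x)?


Scalar multiplication scales coefficients: 5 * 14 = 70.
Then add the g coefficient: 70 + 2
= 72

72


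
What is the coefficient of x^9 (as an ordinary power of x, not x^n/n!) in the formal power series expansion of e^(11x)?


The exponential series is e^y = sum_{k>=0} y^k / k!. Substituting y = 11x gives
e^(11x) = sum_{k>=0} 11^k x^k / k!.
So the coefficient of x^n is a^n/n! with a = 11, n = 9:
11^9 / 9! = 2357947691/362880 = 2357947691/362880

2357947691/362880


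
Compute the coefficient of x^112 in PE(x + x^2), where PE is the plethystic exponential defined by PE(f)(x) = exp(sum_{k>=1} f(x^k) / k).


With f(x) = x + x^2, the exponent is sum_{k>=1} (x^k + x^(2k)) / k = -ln(1 - x) - ln(1 - x^2). Exponentiating:
PE(x + x^2) = 1 / ((1 - x)(1 - x^2)).
This is the generating function for partitions of n into parts of size 1 or 2. The number of 2's can be any j in 0..56, and the rest are 1's, so
[x^112] = floor(112/2) + 1 = 57.

57


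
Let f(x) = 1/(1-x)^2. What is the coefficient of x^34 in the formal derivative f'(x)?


Differentiate: d/dx [ 1/(1-x)^r ] = r / (1-x)^(r+1).
Here r = 2, so f'(x) = 2 / (1-x)^3.
The expansion of 1/(1-x)^(r+1) has coefficient of x^n equal to C(n+r, r).
So the coefficient of x^34 in f'(x) is
2 * C(36, 2) = 2 * 630 = 1260

1260


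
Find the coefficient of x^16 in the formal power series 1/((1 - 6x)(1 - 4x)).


By partial fractions or Cauchy convolution:
The coefficient equals sum_{k=0}^{16} 6^k * 4^(16-k).
= 8454739787776

8454739787776


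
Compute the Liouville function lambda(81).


The Liouville function is lambda(k) = (-1)^Omega(k), where Omega(k) counts the prime factors of k with multiplicity.
Factoring: 81 = 3 * 3 * 3 * 3, so Omega(81) = 4.
lambda(81) = (-1)^4 = 1.

1


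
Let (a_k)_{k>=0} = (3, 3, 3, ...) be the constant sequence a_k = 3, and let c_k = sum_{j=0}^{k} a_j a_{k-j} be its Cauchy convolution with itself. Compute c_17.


Since a_j = 3 for all j >= 0, the convolution sum becomes
c_k = sum_{j=0}^{k} 3 * 3 = 9 * (k + 1).
Equivalently, the generating function of (a_k) is 3/(1 - x) and its square is 9/(1 - x)^2 = sum_{k>=0} 9(k + 1) x^k.
For k = 17: 9 * 18 = 162.

162


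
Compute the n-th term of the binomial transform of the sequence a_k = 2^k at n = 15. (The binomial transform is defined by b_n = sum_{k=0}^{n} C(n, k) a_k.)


With a_k = 2^k, b_n = sum_{k=0}^{n} C(n, k) 2^k = (1 + 2)^n by the binomial theorem.
For n = 15: (1 + 2)^15 = 3^15 = 14348907.

14348907


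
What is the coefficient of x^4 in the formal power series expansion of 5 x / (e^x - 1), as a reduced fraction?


The exponential generating function for Bernoulli numbers is
x / (e^x - 1) = sum_{k>=0} B_k x^k / k!.
So the coefficient of x^4 in 5 x / (e^x - 1) is 5 B_4 / 4!.
Computing: B_4 = -1/30, 4! = 24, giving
5 * -1/30 / 24 = -1/144.

-1/144


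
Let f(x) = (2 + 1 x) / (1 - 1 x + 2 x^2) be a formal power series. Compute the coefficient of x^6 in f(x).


Write f(x) = sum_{k>=0} a_k x^k. Multiplying both sides by 1 - 1 x + 2 x^2 gives
(1 - 1 x + 2 x^2) sum_{k>=0} a_k x^k = 2 + 1 x.
Matching coefficients:
 x^0: a_0 = 2
 x^1: a_1 - 1 a_0 = 1  =>  a_1 = 1*2 + 1 = 3
 x^k (k >= 2): a_k = 1 a_{k-1} - 2 a_{k-2}.
Iterating: a_2 = -1, a_3 = -7, a_4 = -5, a_5 = 9, a_6 = 19.
So the coefficient of x^6 is 19.

19


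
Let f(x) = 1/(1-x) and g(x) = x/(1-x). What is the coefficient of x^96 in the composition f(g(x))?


First simplify the composition: f(g(x)) = 1/(1 - x/(1-x)) = (1-x)/((1-x) - x) = (1-x)/(1-2x).
Now extract the coefficient. Write (1-x)/(1-2x) = 1/(1-2x) - x/(1-2x).
The coefficient of x^n in 1/(1-2x) is 2^n, and in x/(1-2x) is 2^(n-1) (for n >= 1).
So the coefficient of x^96 is 2^96 - 2^95 = 79228162514264337593543950336 - 39614081257132168796771975168 = 39614081257132168796771975168.

39614081257132168796771975168


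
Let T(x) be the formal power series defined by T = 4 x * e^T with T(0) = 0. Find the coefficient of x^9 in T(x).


Apply the Lagrange inversion formula: if T = 4 x * phi(T) with phi(t) = e^t, then
[x^n] T = 4^n * (1/n) [t^(n-1)] phi(t)^n = 4^n * (1/n) [t^(n-1)] e^(n t) = 4^n * (1/n) * n^(n-1) / (n-1)! = 4^n * n^(n-1) / n!.
When c = 1 this is the Cayley count of rooted labeled trees on n vertices, divided by n!.
For n = 9: 4^9 * 9^8 / 9! = 262144 * 43046721/362880 = 1088391168/35.

1088391168/35


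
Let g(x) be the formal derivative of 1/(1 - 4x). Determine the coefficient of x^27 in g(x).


Differentiate termwise: d/dx sum_{k>=0} 4^k x^k = sum_{k>=1} k 4^k x^(k-1) = sum_{j>=0} (j+1) 4^(j+1) x^j.
Equivalently, d/dx [1/(1 - 4x)] = 4/(1 - 4x)^2.
For j = 27: 28 * 4^28 = 28 * 72057594037927936 = 2017612633061982208.

2017612633061982208


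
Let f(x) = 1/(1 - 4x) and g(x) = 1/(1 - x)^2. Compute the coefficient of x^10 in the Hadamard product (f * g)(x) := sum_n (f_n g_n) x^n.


f has coefficients f_k = 4^k. For g = 1/(1 - x)^2 the coefficient is g_k = C(k + 1, 1) = k + 1. The Hadamard coefficient is (f * g)_k = 4^k * (k + 1).
For k = 10: 4^10 * 11 = 1048576 * 11 = 11534336.

11534336


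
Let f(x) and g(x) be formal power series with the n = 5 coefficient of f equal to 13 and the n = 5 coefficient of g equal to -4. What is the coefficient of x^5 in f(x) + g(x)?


Addition of formal power series is termwise.
The coefficient of x^5 in f + g = 13 + -4
= 9

9


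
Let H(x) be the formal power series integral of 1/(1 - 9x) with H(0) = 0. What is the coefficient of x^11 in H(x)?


1/(1 - 9x) = sum_{k>=0} 9^k x^k. Integrating termwise with H(0) = 0:
H(x) = sum_{k>=0} 9^k x^(k+1) / (k+1) = sum_{m>=1} 9^(m-1) x^m / m.
For m = 11: 9^10/11 = 3486784401/11 = 3486784401/11.

3486784401/11


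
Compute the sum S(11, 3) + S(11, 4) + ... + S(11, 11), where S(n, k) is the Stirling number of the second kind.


By definition, S(n, k) counts partitions of an n-set into exactly k nonempty blocks.
Computing row n = 11 for k = 3..11:
S(11, k): 28501, 145750, 246730, 179487, 63987, 11880, 1155, 55, 1
Sum = 677546.

677546


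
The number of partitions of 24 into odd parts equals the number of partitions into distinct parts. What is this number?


Computing partitions of 24 into odd parts (1, 3, 5, ...):
Using the generating function prod_{k>=0} 1/(1-x^(2k+1)),
the count is 122

122


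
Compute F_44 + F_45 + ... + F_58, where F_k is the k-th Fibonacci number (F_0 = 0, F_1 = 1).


Use the identity sum_{k=0}^{N} F_k = F_{N+2} - 1 (which follows from F_{k+2} - F_{k+1} = F_k). Then
sum_{k=44}^{58} F_k = (F_{60} - 1) - (F_{45} - 1) = F_{60} - F_{45}.
Computing: F_{60} = 1548008755920, F_{45} = 1134903170, so
Sum = 1548008755920 - 1134903170 = 1546873852750.

1546873852750


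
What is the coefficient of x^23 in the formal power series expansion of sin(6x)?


The Maclaurin series is sin(t) = sum_{k>=0} (-1)^k t^(2k+1) / (2k+1)!, so substituting t = 6x, only odd powers of x are nonzero, with coefficient of x^(2k+1) equal to (-1)^k 6^(2k+1) / (2k+1)!.
Write 23 = 2*11 + 1, giving the coefficient (-1)^11 * 6^23 / 23! = -789730223053602816/25852016738884976640000 = -76527504/2505147019375.

-76527504/2505147019375


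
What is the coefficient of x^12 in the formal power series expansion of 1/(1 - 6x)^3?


The general identity 1/(1 - c x)^r = sum_{k>=0} c^k C(k + r - 1, r - 1) x^k follows by substituting y = c x into 1/(1 - y)^r = sum_{k>=0} C(k + r - 1, r - 1) y^k.
For c = 6, r = 3, k = 12:
6^12 * C(14, 2) = 2176782336 * 91 = 198087192576.

198087192576


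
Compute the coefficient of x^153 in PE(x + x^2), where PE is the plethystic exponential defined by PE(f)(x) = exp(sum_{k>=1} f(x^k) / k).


With f(x) = x + x^2, the exponent is sum_{k>=1} (x^k + x^(2k)) / k = -ln(1 - x) - ln(1 - x^2). Exponentiating:
PE(x + x^2) = 1 / ((1 - x)(1 - x^2)).
This is the generating function for partitions of n into parts of size 1 or 2. The number of 2's can be any j in 0..76, and the rest are 1's, so
[x^153] = floor(153/2) + 1 = 77.

77


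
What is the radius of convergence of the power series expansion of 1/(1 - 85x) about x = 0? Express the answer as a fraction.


Expanding 1/(1 - 85x) = sum_{k>=0} 85^k x^k, the series converges when |85x| < 1, i.e., |x| < 1/85.
So the radius of convergence is 1/85 = 1/85.

1/85


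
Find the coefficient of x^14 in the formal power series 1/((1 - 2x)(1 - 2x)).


By partial fractions or Cauchy convolution:
The coefficient equals sum_{k=0}^{14} 2^k * 2^(14-k).
= 245760

245760


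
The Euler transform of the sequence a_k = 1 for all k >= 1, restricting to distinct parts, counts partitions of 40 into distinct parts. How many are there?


Partitions of 40 into distinct parts can be computed via generating function.
Product (1+x)(1+x^2)(1+x^3)...
The coefficient of x^40 = 1113

1113


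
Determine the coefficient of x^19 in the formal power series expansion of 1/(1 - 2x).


The geometric series identity gives 1/(1 - c x) = sum_{k>=0} c^k x^k, so the coefficient of x^k is c^k.
Here c = 2 and k = 19.
Computing: 2^19 = 524288

524288


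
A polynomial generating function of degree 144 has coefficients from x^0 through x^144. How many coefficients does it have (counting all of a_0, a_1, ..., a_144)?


A polynomial of degree 144 takes the form a_0 + a_1 x + ... + a_144 x^144.
The number of coefficients is 144 + 1 = 145.

145


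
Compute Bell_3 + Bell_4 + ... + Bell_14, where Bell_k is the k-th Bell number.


Recall Bell_k counts set partitions of a k-set (with Bell_0 = 1 by convention).
Bell_3 through Bell_14: 5, 15, 52, 203, 877, 4140, 21147, 115975, 678570, 4213597, 27644437, 190899322
Sum = 5 + 15 + 52 + 203 + 877 + 4140 + 21147 + 115975 + 678570 + 4213597 + 27644437 + 190899322 = 223578340.

223578340


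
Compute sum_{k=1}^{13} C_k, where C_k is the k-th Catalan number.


C_1 through C_13: 1, 2, 5, 14, 42, 132, 429, 1430, 4862, 16796, 58786, 208012, 742900
Sum = 1 + 2 + 5 + 14 + 42 + 132 + 429 + 1430 + 4862 + 16796 + 58786 + 208012 + 742900
= 1033411

1033411


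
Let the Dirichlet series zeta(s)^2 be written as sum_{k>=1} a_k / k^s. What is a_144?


The Dirichlet convolution of the constant function 1 with itself gives (1 * 1)(k) = sum_{d | k} 1 = d(k), the number of positive divisors of k.
Since zeta(s) = sum_{k>=1} 1/k^s, we have zeta(s)^2 = sum_{k>=1} d(k)/k^s, so a_k = d(k).
For k = 144: the divisors are 1, 2, 3, 4, 6, 8, 9, 12, 16, 18, 24, 36, 48, 72, 144.
Count = 15.

15


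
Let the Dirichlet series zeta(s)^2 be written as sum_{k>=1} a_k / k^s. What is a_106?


The Dirichlet convolution of the constant function 1 with itself gives (1 * 1)(k) = sum_{d | k} 1 = d(k), the number of positive divisors of k.
Since zeta(s) = sum_{k>=1} 1/k^s, we have zeta(s)^2 = sum_{k>=1} d(k)/k^s, so a_k = d(k).
For k = 106: the divisors are 1, 2, 53, 106.
Count = 4.

4


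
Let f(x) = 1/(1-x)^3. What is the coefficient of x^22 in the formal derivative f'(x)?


Differentiate: d/dx [ 1/(1-x)^r ] = r / (1-x)^(r+1).
Here r = 3, so f'(x) = 3 / (1-x)^4.
The expansion of 1/(1-x)^(r+1) has coefficient of x^n equal to C(n+r, r).
So the coefficient of x^22 in f'(x) is
3 * C(25, 3) = 3 * 2300 = 6900

6900


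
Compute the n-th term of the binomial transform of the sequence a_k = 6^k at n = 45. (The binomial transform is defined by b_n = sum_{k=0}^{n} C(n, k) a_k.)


With a_k = 6^k, b_n = sum_{k=0}^{n} C(n, k) 6^k = (1 + 6)^n by the binomial theorem.
For n = 45: (1 + 6)^45 = 7^45 = 107006904423598033356356300384937784807.

107006904423598033356356300384937784807


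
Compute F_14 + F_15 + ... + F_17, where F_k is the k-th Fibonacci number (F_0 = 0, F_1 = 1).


Use the identity sum_{k=0}^{N} F_k = F_{N+2} - 1 (which follows from F_{k+2} - F_{k+1} = F_k). Then
sum_{k=14}^{17} F_k = (F_{19} - 1) - (F_{15} - 1) = F_{19} - F_{15}.
Computing: F_{19} = 4181, F_{15} = 610, so
Sum = 4181 - 610 = 3571.

3571


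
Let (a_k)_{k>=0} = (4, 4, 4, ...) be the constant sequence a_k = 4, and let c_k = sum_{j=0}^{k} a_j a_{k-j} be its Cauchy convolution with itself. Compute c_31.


Since a_j = 4 for all j >= 0, the convolution sum becomes
c_k = sum_{j=0}^{k} 4 * 4 = 16 * (k + 1).
Equivalently, the generating function of (a_k) is 4/(1 - x) and its square is 16/(1 - x)^2 = sum_{k>=0} 16(k + 1) x^k.
For k = 31: 16 * 32 = 512.

512


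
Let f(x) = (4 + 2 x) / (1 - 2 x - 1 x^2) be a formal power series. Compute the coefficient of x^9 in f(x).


Write f(x) = sum_{k>=0} a_k x^k. Multiplying both sides by 1 - 2 x - 1 x^2 gives
(1 - 2 x - 1 x^2) sum_{k>=0} a_k x^k = 4 + 2 x.
Matching coefficients:
 x^0: a_0 = 4
 x^1: a_1 - 2 a_0 = 2  =>  a_1 = 2*4 + 2 = 10
 x^k (k >= 2): a_k = 2 a_{k-1} + 1 a_{k-2}.
Iterating: a_2 = 24, a_3 = 58, a_4 = 140, a_5 = 338, a_6 = 816, a_7 = 1970, a_8 = 4756, a_9 = 11482.
So the coefficient of x^9 is 11482.

11482


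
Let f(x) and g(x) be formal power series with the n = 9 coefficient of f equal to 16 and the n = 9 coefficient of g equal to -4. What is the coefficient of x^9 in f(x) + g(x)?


Addition of formal power series is termwise.
The coefficient of x^9 in f + g = 16 + -4
= 12

12


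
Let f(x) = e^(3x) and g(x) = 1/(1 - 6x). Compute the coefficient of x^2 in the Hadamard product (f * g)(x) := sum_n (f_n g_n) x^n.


Expanding: f_k = 3^k/k! (from e^(3x)) and g_k = 6^k (from 1/(1 - 6x)). So the Hadamard coefficient (f * g)_k = 3^k 6^k / k! = (18)^k / k!.
For k = 2: 18^2/2! = 324/2 = 162.

162


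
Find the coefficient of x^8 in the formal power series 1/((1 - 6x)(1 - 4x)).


By partial fractions or Cauchy convolution:
The coefficient equals sum_{k=0}^{8} 6^k * 4^(8-k).
= 4907776

4907776


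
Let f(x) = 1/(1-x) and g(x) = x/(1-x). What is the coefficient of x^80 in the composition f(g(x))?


First simplify the composition: f(g(x)) = 1/(1 - x/(1-x)) = (1-x)/((1-x) - x) = (1-x)/(1-2x).
Now extract the coefficient. Write (1-x)/(1-2x) = 1/(1-2x) - x/(1-2x).
The coefficient of x^n in 1/(1-2x) is 2^n, and in x/(1-2x) is 2^(n-1) (for n >= 1).
So the coefficient of x^80 is 2^80 - 2^79 = 1208925819614629174706176 - 604462909807314587353088 = 604462909807314587353088.

604462909807314587353088


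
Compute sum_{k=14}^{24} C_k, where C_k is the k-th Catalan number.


C_14 through C_24: 2674440, 9694845, 35357670, 129644790, 477638700, 1767263190, 6564120420, 24466267020, 91482563640, 343059613650, 1289904147324
Sum = 2674440 + 9694845 + 35357670 + 129644790 + 477638700 + 1767263190 + 6564120420 + 24466267020 + 91482563640 + 343059613650 + 1289904147324
= 1757898985689

1757898985689


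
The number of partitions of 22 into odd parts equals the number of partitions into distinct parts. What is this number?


Computing partitions of 22 into odd parts (1, 3, 5, ...):
Using the generating function prod_{k>=0} 1/(1-x^(2k+1)),
the count is 89

89


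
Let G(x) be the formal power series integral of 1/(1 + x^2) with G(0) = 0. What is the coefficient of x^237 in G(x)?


1/(1 + x^2) = sum_{j>=0} (-1)^j x^(2j). Integrating termwise with G(0) = 0:
G(x) = sum_{j>=0} (-1)^j x^(2j+1) / (2j+1) = arctan(x).
Only odd powers are nonzero. For x^237 write 237 = 2*118 + 1, giving
(-1)^118 / 237 = 1/237 = 1/237.

1/237


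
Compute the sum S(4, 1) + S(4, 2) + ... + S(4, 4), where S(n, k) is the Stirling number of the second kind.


By definition, S(n, k) counts partitions of an n-set into exactly k nonempty blocks.
Computing row n = 4 for k = 1..4:
S(4, k): 1, 7, 6, 1
Sum = 15. (This equals Bell_4 since the sum runs over all k.)

15


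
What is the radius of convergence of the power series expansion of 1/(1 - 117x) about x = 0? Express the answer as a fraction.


Expanding 1/(1 - 117x) = sum_{k>=0} 117^k x^k, the series converges when |117x| < 1, i.e., |x| < 1/117.
So the radius of convergence is 1/117 = 1/117.

1/117


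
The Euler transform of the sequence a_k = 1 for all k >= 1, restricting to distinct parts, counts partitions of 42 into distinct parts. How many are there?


Partitions of 42 into distinct parts can be computed via generating function.
Product (1+x)(1+x^2)(1+x^3)...
The coefficient of x^42 = 1426

1426


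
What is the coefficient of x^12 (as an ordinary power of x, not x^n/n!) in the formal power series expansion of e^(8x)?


The exponential series is e^y = sum_{k>=0} y^k / k!. Substituting y = 8x gives
e^(8x) = sum_{k>=0} 8^k x^k / k!.
So the coefficient of x^n is a^n/n! with a = 8, n = 12:
8^12 / 12! = 68719476736/479001600 = 67108864/467775

67108864/467775


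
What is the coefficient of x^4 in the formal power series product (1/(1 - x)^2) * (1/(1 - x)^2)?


Combine the factors: (1/(1 - x)^2) * (1/(1 - x)^2) = 1/(1 - x)^4.
Then use 1/(1 - x)^r = sum_{k>=0} C(k + r - 1, r - 1) x^k with r = 4 and k = 4:
C(7, 3) = 35.

35


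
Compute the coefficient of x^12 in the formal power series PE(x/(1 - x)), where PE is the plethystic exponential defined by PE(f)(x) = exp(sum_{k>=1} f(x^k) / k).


For f(x) = x/(1 - x) we have
sum_{k>=1} f(x^k) / k = sum_{k>=1} (1/k) * x^k / (1 - x^k) = sum_{k, m >= 1} x^(k m) / k,
which after exponentiating simplifies to
PE(x/(1 - x)) = prod_{k>=1} 1 / (1 - x^k).
This is the generating function for the partition function p(n), so the coefficient of x^12 is p(12).
Computing p(12) by dynamic programming over parts 1, 2, ..., 12: p(12) = 77.

77


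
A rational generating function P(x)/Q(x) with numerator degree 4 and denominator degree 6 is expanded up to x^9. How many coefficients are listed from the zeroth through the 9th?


Expanding up to x^9 gives the coefficients for x^0, x^1, ..., x^9.
That is 9 + 1 = 10 coefficients in total.

10


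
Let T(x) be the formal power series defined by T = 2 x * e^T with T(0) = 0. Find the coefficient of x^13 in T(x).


Apply the Lagrange inversion formula: if T = 2 x * phi(T) with phi(t) = e^t, then
[x^n] T = 2^n * (1/n) [t^(n-1)] phi(t)^n = 2^n * (1/n) [t^(n-1)] e^(n t) = 2^n * (1/n) * n^(n-1) / (n-1)! = 2^n * n^(n-1) / n!.
When c = 1 this is the Cayley count of rooted labeled trees on n vertices, divided by n!.
For n = 13: 2^13 * 13^12 / 13! = 8192 * 23298085122481/6227020800 = 14337283152296/467775.

14337283152296/467775


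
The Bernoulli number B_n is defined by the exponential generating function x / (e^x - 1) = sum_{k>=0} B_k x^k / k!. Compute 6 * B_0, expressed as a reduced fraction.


Bernoulli numbers can also be computed recursively via B_0 = 1 and sum_{j=0}^{m} C(m+1, j) B_j = 0 for m >= 1. Odd-index Bernoulli numbers vanish for k >= 3.
Computing B_0 = 1, so 6 * B_0 = 6 * 1 = 6.

6


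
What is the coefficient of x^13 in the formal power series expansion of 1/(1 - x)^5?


The negative binomial / multiset identity is
1/(1 - x)^r = sum_{k>=0} C(k + r - 1, r - 1) x^k.
Here r = 5 and k = 13, so the coefficient is
C(13 + 4, 4) = C(17, 4)
= 2380

2380


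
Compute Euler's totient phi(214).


phi(n) counts integers in [1, n] coprime to n. Using the multiplicative formula phi(n) = n * prod_{p | n} (1 - 1/p):
214 = 2 * 107, so
phi(214) = 214 * (1 - 1/2) * (1 - 1/107) = 106.

106


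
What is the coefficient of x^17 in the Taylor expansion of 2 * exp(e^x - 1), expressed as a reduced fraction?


exp(e^x - 1) = sum_{k>=0} Bell_k x^k / k!, where Bell_k is the k-th Bell number.
So the coefficient of x^17 is 2 * Bell_17 / 17!.
Computing: Bell_17 = 82864869804 and 17! = 355687428096000, giving
2 * 82864869804/355687428096000 = 255755771/548900352000.

255755771/548900352000


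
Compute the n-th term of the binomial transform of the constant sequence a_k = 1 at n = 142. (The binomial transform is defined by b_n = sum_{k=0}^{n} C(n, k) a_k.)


With a_k = 1 for all k, b_n = sum_{k=0}^{n} C(n, k) = 2^n by the binomial theorem.
For n = 142: 2^142 = 5575186299632655785383929568162090376495104.

5575186299632655785383929568162090376495104


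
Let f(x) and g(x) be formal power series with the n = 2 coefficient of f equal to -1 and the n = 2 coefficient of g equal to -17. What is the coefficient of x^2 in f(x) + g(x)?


Addition of formal power series is termwise.
The coefficient of x^2 in f + g = -1 + -17
= -18

-18


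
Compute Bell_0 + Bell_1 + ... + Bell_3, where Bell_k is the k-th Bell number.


Recall Bell_k counts set partitions of a k-set (with Bell_0 = 1 by convention).
Bell_0 through Bell_3: 1, 1, 2, 5
Sum = 1 + 1 + 2 + 5 = 9.

9


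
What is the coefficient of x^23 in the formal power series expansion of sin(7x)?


The Maclaurin series is sin(t) = sum_{k>=0} (-1)^k t^(2k+1) / (2k+1)!, so substituting t = 7x, only odd powers of x are nonzero, with coefficient of x^(2k+1) equal to (-1)^k 7^(2k+1) / (2k+1)!.
Write 23 = 2*11 + 1, giving the coefficient (-1)^11 * 7^23 / 23! = -27368747340080916343/25852016738884976640000 = -79792266297612001/75370311192084480000.

-79792266297612001/75370311192084480000


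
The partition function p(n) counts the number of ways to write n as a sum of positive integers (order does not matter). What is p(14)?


Using the generating function prod_{k>=1} 1/(1-x^k), we compute p(14).
By dynamic programming over parts 1 through 14:
p(14) = 135

135


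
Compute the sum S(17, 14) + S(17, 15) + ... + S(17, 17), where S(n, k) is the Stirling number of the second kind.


By definition, S(n, k) counts partitions of an n-set into exactly k nonempty blocks.
Computing row n = 17 for k = 14..17:
S(17, k): 249900, 7820, 136, 1
Sum = 257857.

257857


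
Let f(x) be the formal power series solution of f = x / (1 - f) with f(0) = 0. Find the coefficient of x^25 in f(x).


Apply Lagrange inversion: f = x * phi(f) with phi(t) = 1/(1 - t), so
[x^n] f = (1/n) [t^(n-1)] phi(t)^n = (1/n) [t^(n-1)] (1 - t)^(-n) = (1/n) C(2n - 2, n - 1) = C_{n-1}.
For n = 25: C_24 = C(48, 24) / 25 = 32247603683100/25 = 1289904147324 = 1289904147324.

1289904147324


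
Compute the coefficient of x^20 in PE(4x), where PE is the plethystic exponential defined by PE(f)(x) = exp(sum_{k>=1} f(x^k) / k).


With f(x) = 4x, the exponent is sum_{k>=1} 4 x^k / k = 4 * (-ln(1 - x)). Exponentiating:
PE(4x) = exp(-4 ln(1 - x)) = 1/(1 - x)^4.
By the negative binomial expansion, [x^n] 1/(1 - x)^4 = C(n + 3, 3).
For n = 20: C(23, 3) = 1771.

1771


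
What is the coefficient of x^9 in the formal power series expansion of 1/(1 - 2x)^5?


The general identity 1/(1 - c x)^r = sum_{k>=0} c^k C(k + r - 1, r - 1) x^k follows by substituting y = c x into 1/(1 - y)^r = sum_{k>=0} C(k + r - 1, r - 1) y^k.
For c = 2, r = 5, k = 9:
2^9 * C(13, 4) = 512 * 715 = 366080.

366080


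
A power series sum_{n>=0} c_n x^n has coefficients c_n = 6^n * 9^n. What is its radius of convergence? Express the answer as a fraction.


By the root test (Cauchy-Hadamard), the radius is R = 1 / limsup_n |c_n|^(1/n).
Here |c_n|^(1/n) = (6^n * 9^n)^(1/n) = 6 * 9 = 54 for all n.
So R = 1/54 = 1/54.

1/54


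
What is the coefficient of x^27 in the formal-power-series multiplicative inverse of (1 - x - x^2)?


Let the inverse be f(x) = sum_{k>=0} a_k x^k. From f(x) * (1 - x - x^2) = 1 and matching coefficients:
 x^0: a_0 = 1.
 x^1: a_1 - a_0 = 0, so a_1 = 1.
 x^k (k >= 2): a_k - a_{k-1} - a_{k-2} = 0, i.e. a_k = a_{k-1} + a_{k-2}.
This is the Fibonacci-type recurrence shifted so that a_0 = a_1 = 1.
Iterating: a_0=1, a_1=1, a_2=2, a_3=3, a_4=5, a_5=8, a_6=13, a_7=21, a_8=34, a_9=55, ...
a_27 = 317811.

317811


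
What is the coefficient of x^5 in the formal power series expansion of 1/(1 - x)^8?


The negative binomial / multiset identity is
1/(1 - x)^r = sum_{k>=0} C(k + r - 1, r - 1) x^k.
Here r = 8 and k = 5, so the coefficient is
C(5 + 7, 7) = C(12, 7)
= 792

792


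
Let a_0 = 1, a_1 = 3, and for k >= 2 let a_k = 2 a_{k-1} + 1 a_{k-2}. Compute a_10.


Iterating the recurrence forward:
a_0 = 1
a_1 = 3
a_2 = 2*3 + 1*1 = 7
a_3 = 2*7 + 1*3 = 17
a_4 = 2*17 + 1*7 = 41
a_5 = 2*41 + 1*17 = 99
a_6 = 2*99 + 1*41 = 239
a_7 = 2*239 + 1*99 = 577
a_8 = 2*577 + 1*239 = 1393
a_9 = 2*1393 + 1*577 = 3363
a_10 = 2*3363 + 1*1393 = 8119
So a_10 = 8119.

8119


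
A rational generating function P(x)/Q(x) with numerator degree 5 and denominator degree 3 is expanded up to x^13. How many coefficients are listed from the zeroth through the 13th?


Expanding up to x^13 gives the coefficients for x^0, x^1, ..., x^13.
That is 13 + 1 = 14 coefficients in total.

14


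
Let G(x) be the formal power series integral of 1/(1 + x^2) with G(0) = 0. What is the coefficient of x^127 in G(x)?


1/(1 + x^2) = sum_{j>=0} (-1)^j x^(2j). Integrating termwise with G(0) = 0:
G(x) = sum_{j>=0} (-1)^j x^(2j+1) / (2j+1) = arctan(x).
Only odd powers are nonzero. For x^127 write 127 = 2*63 + 1, giving
(-1)^63 / 127 = -1/127 = -1/127.

-1/127


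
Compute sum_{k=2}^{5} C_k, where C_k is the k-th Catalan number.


C_2 through C_5: 2, 5, 14, 42
Sum = 2 + 5 + 14 + 42
= 63

63


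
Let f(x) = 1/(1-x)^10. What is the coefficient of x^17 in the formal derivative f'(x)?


Differentiate: d/dx [ 1/(1-x)^r ] = r / (1-x)^(r+1).
Here r = 10, so f'(x) = 10 / (1-x)^11.
The expansion of 1/(1-x)^(r+1) has coefficient of x^n equal to C(n+r, r).
So the coefficient of x^17 in f'(x) is
10 * C(27, 10) = 10 * 8436285 = 84362850

84362850


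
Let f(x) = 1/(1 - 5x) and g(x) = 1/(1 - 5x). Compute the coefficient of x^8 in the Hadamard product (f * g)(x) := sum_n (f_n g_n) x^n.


f has coefficients f_k = 5^k and g has coefficients g_k = 5^k, so the Hadamard product has coefficient (f*g)_k = 5^k * 5^k = 25^k.
For k = 8: 25^8 = 152587890625.

152587890625


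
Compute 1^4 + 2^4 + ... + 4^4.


This power sum has a closed form given by Faulhaber's formula
sum_{k=1}^{m} k^p = (1 / (p + 1)) * sum_{j=0}^{p} C(p + 1, j) B_j m^(p + 1 - j),
but for small m direct computation is fastest:
1 + 16 + 81 + 256 = 354.

354


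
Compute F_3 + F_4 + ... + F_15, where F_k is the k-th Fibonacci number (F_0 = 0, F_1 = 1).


Use the identity sum_{k=0}^{N} F_k = F_{N+2} - 1 (which follows from F_{k+2} - F_{k+1} = F_k). Then
sum_{k=3}^{15} F_k = (F_{17} - 1) - (F_{4} - 1) = F_{17} - F_{4}.
Computing: F_{17} = 1597, F_{4} = 3, so
Sum = 1597 - 3 = 1594.

1594


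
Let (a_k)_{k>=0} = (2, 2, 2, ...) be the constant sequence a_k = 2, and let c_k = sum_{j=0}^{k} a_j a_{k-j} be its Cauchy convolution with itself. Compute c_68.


Since a_j = 2 for all j >= 0, the convolution sum becomes
c_k = sum_{j=0}^{k} 2 * 2 = 4 * (k + 1).
Equivalently, the generating function of (a_k) is 2/(1 - x) and its square is 4/(1 - x)^2 = sum_{k>=0} 4(k + 1) x^k.
For k = 68: 4 * 69 = 276.

276


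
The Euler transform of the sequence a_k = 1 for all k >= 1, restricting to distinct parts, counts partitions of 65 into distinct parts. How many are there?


Partitions of 65 into distinct parts can be computed via generating function.
Product (1+x)(1+x^2)(1+x^3)...
The coefficient of x^65 = 18200

18200


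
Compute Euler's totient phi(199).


phi(n) counts integers in [1, n] coprime to n. Using the multiplicative formula phi(n) = n * prod_{p | n} (1 - 1/p):
199 = 199, so
phi(199) = 199 * (1 - 1/199) = 198.

198


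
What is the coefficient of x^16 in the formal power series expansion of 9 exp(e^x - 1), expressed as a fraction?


exp(e^x - 1) is the exponential generating function for the Bell numbers Bell_k: exp(e^x - 1) = sum_{k>=0} Bell_k x^k / k!.
So the coefficient of x^16 in 9 exp(e^x - 1) is 9 Bell_16 / 16!.
Computing: Bell_16 = 10480142147 and 16! = 20922789888000, giving
9 * 10480142147/20922789888000 = 10480142147/2324754432000.

10480142147/2324754432000


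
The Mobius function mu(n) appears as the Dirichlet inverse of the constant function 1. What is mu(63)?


63 has a squared prime factor, so mu(63) = 0.
Factorization reveals a repeated prime.

0


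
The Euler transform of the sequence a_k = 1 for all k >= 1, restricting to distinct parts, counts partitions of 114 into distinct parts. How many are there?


Partitions of 114 into distinct parts can be computed via generating function.
Product (1+x)(1+x^2)(1+x^3)...
The coefficient of x^114 = 1378304

1378304


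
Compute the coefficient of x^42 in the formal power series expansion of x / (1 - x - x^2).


Let f(x) = sum_{k>=0} a_k x^k. Multiplying f(x) * (1 - x - x^2) = x and matching coefficients gives a_0 = 0, a_1 = 1, and a_k = a_{k-1} + a_{k-2} for k >= 2. These are the Fibonacci numbers F_k.
Iterating from F_0 = 0, F_1 = 1:
F_0=0, F_1=1, F_2=1, F_3=2, F_4=3, F_5=5, F_6=8, F_7=13, F_8=21, F_9=34, ...
F_42 = 267914296.

267914296


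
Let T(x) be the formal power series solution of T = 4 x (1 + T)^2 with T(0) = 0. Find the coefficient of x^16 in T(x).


Apply the Lagrange inversion formula: if T = 4 x * phi(T) with phi(t) = (1 + t)^2, then [x^n] T = 4^n * (1/n) [t^(n-1)] phi(t)^n = 4^n * (1/n) [t^(n-1)] (1 + t)^(2n) = 4^n * (1/n) C(2n, n-1).
Using the identity C(2n, n-1) = C(2n, n) * n / (n+1), the unscaled factor equals C(2n, n) / (n+1) = C_n, the n-th Catalan number.
For n = 16: C_16 = C(32, 16) / 17 = 601080390/17 = 35357670.
With the 4^16 = 4294967296 factor, the coefficient is 4294967296 * 35357670 = 151860036312760320.

151860036312760320


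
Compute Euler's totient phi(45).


phi(n) counts integers in [1, n] coprime to n. Using the multiplicative formula phi(n) = n * prod_{p | n} (1 - 1/p):
45 = 3^2 * 5, so
phi(45) = 45 * (1 - 1/3) * (1 - 1/5) = 24.

24


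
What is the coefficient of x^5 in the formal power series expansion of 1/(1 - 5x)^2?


The general identity 1/(1 - c x)^r = sum_{k>=0} c^k C(k + r - 1, r - 1) x^k follows by substituting y = c x into 1/(1 - y)^r = sum_{k>=0} C(k + r - 1, r - 1) y^k.
For c = 5, r = 2, k = 5:
5^5 * C(6, 1) = 3125 * 6 = 18750.

18750


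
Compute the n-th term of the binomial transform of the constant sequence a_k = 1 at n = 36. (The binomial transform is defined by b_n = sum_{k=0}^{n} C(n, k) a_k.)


With a_k = 1 for all k, b_n = sum_{k=0}^{n} C(n, k) = 2^n by the binomial theorem.
For n = 36: 2^36 = 68719476736.

68719476736


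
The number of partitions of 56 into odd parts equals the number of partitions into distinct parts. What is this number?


Computing partitions of 56 into odd parts (1, 3, 5, ...):
Using the generating function prod_{k>=0} 1/(1-x^(2k+1)),
the count is 7108

7108


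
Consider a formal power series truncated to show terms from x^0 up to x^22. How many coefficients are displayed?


From x^0 to x^22 inclusive, the count is 22 - 0 + 1 = 23.

23


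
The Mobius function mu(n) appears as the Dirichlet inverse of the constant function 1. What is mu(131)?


131 = 131 (all distinct primes).
mu(131) = (-1)^1 = -1

-1


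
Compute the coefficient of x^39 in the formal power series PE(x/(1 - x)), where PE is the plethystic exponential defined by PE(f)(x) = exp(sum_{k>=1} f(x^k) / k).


For f(x) = x/(1 - x) we have
sum_{k>=1} f(x^k) / k = sum_{k>=1} (1/k) * x^k / (1 - x^k) = sum_{k, m >= 1} x^(k m) / k,
which after exponentiating simplifies to
PE(x/(1 - x)) = prod_{k>=1} 1 / (1 - x^k).
This is the generating function for the partition function p(n), so the coefficient of x^39 is p(39).
Computing p(39) by dynamic programming over parts 1, 2, ..., 39: p(39) = 31185.

31185


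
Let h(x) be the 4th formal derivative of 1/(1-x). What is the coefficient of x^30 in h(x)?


Differentiating 4 times: d^4/dx^4 [1/(1-x)] = 4!/(1-x)^5.
The expansion 1/(1-x)^5 = sum_{k>=0} C(k+4, 4) x^k, so the coefficient of x^n in 4!/(1-x)^5 is 4! * C(n+4, 4).
For n = 30: 24 * C(34, 4) = 24 * 46376 = 1113024

1113024
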